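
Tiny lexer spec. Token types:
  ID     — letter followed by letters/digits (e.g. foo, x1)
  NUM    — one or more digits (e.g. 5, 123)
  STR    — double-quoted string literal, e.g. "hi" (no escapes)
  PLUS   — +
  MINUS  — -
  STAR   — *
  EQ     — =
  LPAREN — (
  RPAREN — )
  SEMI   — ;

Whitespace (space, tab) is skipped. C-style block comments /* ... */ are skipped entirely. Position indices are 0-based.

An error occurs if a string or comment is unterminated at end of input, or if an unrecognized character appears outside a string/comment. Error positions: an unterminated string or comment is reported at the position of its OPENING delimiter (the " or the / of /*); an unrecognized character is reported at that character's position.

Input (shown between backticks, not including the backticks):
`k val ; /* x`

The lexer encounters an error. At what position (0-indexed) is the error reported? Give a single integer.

Answer: 8

Derivation:
pos=0: emit ID 'k' (now at pos=1)
pos=2: emit ID 'val' (now at pos=5)
pos=6: emit SEMI ';'
pos=8: enter COMMENT mode (saw '/*')
pos=8: ERROR — unterminated comment (reached EOF)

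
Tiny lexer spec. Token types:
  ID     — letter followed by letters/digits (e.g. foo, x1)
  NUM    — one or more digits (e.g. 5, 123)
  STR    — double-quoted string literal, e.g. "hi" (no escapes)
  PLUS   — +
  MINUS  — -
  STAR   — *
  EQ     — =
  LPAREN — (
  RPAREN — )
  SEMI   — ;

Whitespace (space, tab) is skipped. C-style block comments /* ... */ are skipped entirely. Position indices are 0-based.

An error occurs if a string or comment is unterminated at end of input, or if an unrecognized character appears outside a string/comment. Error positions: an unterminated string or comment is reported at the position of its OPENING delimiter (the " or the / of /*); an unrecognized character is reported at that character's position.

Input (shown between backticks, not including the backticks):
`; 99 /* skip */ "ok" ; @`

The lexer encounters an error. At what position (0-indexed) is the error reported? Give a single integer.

Answer: 23

Derivation:
pos=0: emit SEMI ';'
pos=2: emit NUM '99' (now at pos=4)
pos=5: enter COMMENT mode (saw '/*')
exit COMMENT mode (now at pos=15)
pos=16: enter STRING mode
pos=16: emit STR "ok" (now at pos=20)
pos=21: emit SEMI ';'
pos=23: ERROR — unrecognized char '@'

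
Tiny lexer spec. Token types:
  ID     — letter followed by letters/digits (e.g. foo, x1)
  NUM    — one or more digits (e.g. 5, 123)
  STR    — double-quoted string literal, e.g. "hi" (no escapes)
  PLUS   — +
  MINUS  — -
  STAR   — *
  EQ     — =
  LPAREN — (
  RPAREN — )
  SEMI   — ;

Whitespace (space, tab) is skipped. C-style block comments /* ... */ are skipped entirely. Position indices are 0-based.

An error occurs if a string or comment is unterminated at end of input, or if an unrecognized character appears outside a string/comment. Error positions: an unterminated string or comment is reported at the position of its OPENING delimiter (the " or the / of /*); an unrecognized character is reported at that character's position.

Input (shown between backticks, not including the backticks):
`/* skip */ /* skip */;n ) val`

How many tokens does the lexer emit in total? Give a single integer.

pos=0: enter COMMENT mode (saw '/*')
exit COMMENT mode (now at pos=10)
pos=11: enter COMMENT mode (saw '/*')
exit COMMENT mode (now at pos=21)
pos=21: emit SEMI ';'
pos=22: emit ID 'n' (now at pos=23)
pos=24: emit RPAREN ')'
pos=26: emit ID 'val' (now at pos=29)
DONE. 4 tokens: [SEMI, ID, RPAREN, ID]

Answer: 4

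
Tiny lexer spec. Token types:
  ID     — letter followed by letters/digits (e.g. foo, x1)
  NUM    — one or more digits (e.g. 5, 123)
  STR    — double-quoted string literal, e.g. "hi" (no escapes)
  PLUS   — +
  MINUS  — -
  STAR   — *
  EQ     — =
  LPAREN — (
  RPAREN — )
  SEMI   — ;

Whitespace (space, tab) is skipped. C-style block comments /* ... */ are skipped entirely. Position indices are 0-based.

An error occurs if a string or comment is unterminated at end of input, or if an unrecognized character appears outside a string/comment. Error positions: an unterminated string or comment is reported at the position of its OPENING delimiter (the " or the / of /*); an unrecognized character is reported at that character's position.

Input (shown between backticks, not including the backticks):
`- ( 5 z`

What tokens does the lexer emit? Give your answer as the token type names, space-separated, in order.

Answer: MINUS LPAREN NUM ID

Derivation:
pos=0: emit MINUS '-'
pos=2: emit LPAREN '('
pos=4: emit NUM '5' (now at pos=5)
pos=6: emit ID 'z' (now at pos=7)
DONE. 4 tokens: [MINUS, LPAREN, NUM, ID]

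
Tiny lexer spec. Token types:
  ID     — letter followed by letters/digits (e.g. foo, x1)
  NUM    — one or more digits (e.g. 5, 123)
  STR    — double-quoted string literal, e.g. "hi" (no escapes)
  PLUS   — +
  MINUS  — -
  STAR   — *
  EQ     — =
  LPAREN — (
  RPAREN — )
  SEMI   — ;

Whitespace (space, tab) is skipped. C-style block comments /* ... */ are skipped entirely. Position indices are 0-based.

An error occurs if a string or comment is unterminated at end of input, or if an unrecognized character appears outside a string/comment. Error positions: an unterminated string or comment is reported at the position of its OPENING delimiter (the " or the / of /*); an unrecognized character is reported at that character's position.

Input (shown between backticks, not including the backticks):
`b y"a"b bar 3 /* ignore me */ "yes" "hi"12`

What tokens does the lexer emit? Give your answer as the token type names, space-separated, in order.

Answer: ID ID STR ID ID NUM STR STR NUM

Derivation:
pos=0: emit ID 'b' (now at pos=1)
pos=2: emit ID 'y' (now at pos=3)
pos=3: enter STRING mode
pos=3: emit STR "a" (now at pos=6)
pos=6: emit ID 'b' (now at pos=7)
pos=8: emit ID 'bar' (now at pos=11)
pos=12: emit NUM '3' (now at pos=13)
pos=14: enter COMMENT mode (saw '/*')
exit COMMENT mode (now at pos=29)
pos=30: enter STRING mode
pos=30: emit STR "yes" (now at pos=35)
pos=36: enter STRING mode
pos=36: emit STR "hi" (now at pos=40)
pos=40: emit NUM '12' (now at pos=42)
DONE. 9 tokens: [ID, ID, STR, ID, ID, NUM, STR, STR, NUM]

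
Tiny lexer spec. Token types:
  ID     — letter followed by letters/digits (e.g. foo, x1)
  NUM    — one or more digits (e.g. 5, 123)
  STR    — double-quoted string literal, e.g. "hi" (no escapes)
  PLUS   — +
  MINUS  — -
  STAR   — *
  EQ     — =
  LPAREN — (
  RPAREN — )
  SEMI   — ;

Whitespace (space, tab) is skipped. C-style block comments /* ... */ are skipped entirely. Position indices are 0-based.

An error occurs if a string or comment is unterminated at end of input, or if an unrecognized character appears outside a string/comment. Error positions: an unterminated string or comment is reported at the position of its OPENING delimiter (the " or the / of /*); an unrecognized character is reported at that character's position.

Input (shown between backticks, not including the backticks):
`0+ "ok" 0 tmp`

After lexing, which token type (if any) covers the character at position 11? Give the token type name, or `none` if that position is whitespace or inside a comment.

Answer: ID

Derivation:
pos=0: emit NUM '0' (now at pos=1)
pos=1: emit PLUS '+'
pos=3: enter STRING mode
pos=3: emit STR "ok" (now at pos=7)
pos=8: emit NUM '0' (now at pos=9)
pos=10: emit ID 'tmp' (now at pos=13)
DONE. 5 tokens: [NUM, PLUS, STR, NUM, ID]
Position 11: char is 'm' -> ID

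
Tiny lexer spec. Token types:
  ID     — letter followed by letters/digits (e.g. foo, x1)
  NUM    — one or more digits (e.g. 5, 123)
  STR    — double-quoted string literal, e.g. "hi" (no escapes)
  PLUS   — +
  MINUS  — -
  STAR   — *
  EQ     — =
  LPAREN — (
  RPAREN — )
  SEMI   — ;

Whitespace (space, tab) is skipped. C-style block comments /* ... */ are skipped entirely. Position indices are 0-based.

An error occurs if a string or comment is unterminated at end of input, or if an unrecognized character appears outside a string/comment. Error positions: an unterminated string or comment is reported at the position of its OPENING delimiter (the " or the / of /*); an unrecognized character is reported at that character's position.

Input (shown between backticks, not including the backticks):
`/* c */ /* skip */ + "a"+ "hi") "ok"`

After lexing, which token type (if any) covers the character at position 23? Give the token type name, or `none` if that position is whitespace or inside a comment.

pos=0: enter COMMENT mode (saw '/*')
exit COMMENT mode (now at pos=7)
pos=8: enter COMMENT mode (saw '/*')
exit COMMENT mode (now at pos=18)
pos=19: emit PLUS '+'
pos=21: enter STRING mode
pos=21: emit STR "a" (now at pos=24)
pos=24: emit PLUS '+'
pos=26: enter STRING mode
pos=26: emit STR "hi" (now at pos=30)
pos=30: emit RPAREN ')'
pos=32: enter STRING mode
pos=32: emit STR "ok" (now at pos=36)
DONE. 6 tokens: [PLUS, STR, PLUS, STR, RPAREN, STR]
Position 23: char is '"' -> STR

Answer: STR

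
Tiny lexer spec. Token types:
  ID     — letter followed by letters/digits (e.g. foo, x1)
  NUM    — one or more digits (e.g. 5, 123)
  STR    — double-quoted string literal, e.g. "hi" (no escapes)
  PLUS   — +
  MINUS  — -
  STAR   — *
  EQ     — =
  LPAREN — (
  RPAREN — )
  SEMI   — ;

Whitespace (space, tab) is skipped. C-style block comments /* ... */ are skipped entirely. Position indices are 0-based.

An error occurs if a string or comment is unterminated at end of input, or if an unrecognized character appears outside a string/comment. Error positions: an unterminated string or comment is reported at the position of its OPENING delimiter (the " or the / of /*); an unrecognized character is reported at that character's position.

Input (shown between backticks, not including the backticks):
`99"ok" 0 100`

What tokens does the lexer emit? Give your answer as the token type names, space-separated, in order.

pos=0: emit NUM '99' (now at pos=2)
pos=2: enter STRING mode
pos=2: emit STR "ok" (now at pos=6)
pos=7: emit NUM '0' (now at pos=8)
pos=9: emit NUM '100' (now at pos=12)
DONE. 4 tokens: [NUM, STR, NUM, NUM]

Answer: NUM STR NUM NUM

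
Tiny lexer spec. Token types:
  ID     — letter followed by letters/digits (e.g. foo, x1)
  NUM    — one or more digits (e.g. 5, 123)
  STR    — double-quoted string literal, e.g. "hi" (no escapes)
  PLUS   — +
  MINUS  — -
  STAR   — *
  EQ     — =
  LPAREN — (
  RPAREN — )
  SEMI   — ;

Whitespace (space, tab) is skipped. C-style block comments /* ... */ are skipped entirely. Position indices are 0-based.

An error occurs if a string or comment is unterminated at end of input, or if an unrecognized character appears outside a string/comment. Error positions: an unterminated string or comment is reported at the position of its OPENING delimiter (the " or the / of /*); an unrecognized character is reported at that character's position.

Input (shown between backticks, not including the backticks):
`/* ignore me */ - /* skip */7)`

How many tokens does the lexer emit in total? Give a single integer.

pos=0: enter COMMENT mode (saw '/*')
exit COMMENT mode (now at pos=15)
pos=16: emit MINUS '-'
pos=18: enter COMMENT mode (saw '/*')
exit COMMENT mode (now at pos=28)
pos=28: emit NUM '7' (now at pos=29)
pos=29: emit RPAREN ')'
DONE. 3 tokens: [MINUS, NUM, RPAREN]

Answer: 3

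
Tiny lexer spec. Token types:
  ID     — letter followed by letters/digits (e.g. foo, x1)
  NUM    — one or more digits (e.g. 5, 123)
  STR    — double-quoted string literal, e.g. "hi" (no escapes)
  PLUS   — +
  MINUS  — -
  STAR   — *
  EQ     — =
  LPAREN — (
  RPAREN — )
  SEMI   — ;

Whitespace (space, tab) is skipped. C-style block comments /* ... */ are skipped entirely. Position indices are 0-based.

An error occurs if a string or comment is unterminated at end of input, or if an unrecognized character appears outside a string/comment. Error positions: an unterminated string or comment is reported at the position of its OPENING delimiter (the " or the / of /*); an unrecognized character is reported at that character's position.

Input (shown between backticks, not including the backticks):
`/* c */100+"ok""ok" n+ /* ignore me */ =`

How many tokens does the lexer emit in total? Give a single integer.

Answer: 7

Derivation:
pos=0: enter COMMENT mode (saw '/*')
exit COMMENT mode (now at pos=7)
pos=7: emit NUM '100' (now at pos=10)
pos=10: emit PLUS '+'
pos=11: enter STRING mode
pos=11: emit STR "ok" (now at pos=15)
pos=15: enter STRING mode
pos=15: emit STR "ok" (now at pos=19)
pos=20: emit ID 'n' (now at pos=21)
pos=21: emit PLUS '+'
pos=23: enter COMMENT mode (saw '/*')
exit COMMENT mode (now at pos=38)
pos=39: emit EQ '='
DONE. 7 tokens: [NUM, PLUS, STR, STR, ID, PLUS, EQ]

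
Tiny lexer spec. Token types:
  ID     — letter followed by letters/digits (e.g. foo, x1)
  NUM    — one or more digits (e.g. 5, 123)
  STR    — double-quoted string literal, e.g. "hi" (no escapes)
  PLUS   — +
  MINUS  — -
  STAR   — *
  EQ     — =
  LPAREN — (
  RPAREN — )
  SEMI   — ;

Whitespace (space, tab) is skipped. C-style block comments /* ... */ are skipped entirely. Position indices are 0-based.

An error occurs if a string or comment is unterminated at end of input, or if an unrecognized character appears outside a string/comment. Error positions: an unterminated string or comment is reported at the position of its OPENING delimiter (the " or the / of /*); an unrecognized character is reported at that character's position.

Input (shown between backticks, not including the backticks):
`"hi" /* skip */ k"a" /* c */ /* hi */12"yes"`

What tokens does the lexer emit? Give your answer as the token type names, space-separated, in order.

pos=0: enter STRING mode
pos=0: emit STR "hi" (now at pos=4)
pos=5: enter COMMENT mode (saw '/*')
exit COMMENT mode (now at pos=15)
pos=16: emit ID 'k' (now at pos=17)
pos=17: enter STRING mode
pos=17: emit STR "a" (now at pos=20)
pos=21: enter COMMENT mode (saw '/*')
exit COMMENT mode (now at pos=28)
pos=29: enter COMMENT mode (saw '/*')
exit COMMENT mode (now at pos=37)
pos=37: emit NUM '12' (now at pos=39)
pos=39: enter STRING mode
pos=39: emit STR "yes" (now at pos=44)
DONE. 5 tokens: [STR, ID, STR, NUM, STR]

Answer: STR ID STR NUM STR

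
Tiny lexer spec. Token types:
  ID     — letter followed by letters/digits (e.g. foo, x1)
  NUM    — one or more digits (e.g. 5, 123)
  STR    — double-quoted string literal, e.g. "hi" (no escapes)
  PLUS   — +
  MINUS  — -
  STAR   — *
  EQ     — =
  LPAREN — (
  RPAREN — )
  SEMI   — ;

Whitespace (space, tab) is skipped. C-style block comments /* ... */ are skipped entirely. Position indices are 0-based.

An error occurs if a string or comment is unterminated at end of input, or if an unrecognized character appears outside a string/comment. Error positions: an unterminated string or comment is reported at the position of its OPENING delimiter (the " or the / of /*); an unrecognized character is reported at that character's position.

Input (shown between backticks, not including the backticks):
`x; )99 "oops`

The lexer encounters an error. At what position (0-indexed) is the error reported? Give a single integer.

pos=0: emit ID 'x' (now at pos=1)
pos=1: emit SEMI ';'
pos=3: emit RPAREN ')'
pos=4: emit NUM '99' (now at pos=6)
pos=7: enter STRING mode
pos=7: ERROR — unterminated string

Answer: 7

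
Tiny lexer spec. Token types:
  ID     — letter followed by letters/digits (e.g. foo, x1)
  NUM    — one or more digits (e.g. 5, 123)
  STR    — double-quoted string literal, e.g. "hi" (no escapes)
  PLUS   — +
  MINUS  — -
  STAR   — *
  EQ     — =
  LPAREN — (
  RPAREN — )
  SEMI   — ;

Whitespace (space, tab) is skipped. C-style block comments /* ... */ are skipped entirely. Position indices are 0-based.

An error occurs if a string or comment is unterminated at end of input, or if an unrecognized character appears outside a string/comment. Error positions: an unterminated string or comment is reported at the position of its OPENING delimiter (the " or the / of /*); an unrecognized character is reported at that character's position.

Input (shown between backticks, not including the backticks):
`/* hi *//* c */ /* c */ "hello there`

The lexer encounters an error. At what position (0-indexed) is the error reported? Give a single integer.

Answer: 24

Derivation:
pos=0: enter COMMENT mode (saw '/*')
exit COMMENT mode (now at pos=8)
pos=8: enter COMMENT mode (saw '/*')
exit COMMENT mode (now at pos=15)
pos=16: enter COMMENT mode (saw '/*')
exit COMMENT mode (now at pos=23)
pos=24: enter STRING mode
pos=24: ERROR — unterminated string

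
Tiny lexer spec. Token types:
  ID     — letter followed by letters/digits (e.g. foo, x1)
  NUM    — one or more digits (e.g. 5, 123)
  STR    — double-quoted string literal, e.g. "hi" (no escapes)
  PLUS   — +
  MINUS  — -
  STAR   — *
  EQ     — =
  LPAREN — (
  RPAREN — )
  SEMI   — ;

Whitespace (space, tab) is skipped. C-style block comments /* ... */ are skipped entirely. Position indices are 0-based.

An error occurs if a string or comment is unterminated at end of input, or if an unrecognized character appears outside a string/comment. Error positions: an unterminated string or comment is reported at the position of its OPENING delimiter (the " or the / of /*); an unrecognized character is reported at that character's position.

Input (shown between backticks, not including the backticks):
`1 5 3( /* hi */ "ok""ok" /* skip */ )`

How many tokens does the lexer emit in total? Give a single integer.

pos=0: emit NUM '1' (now at pos=1)
pos=2: emit NUM '5' (now at pos=3)
pos=4: emit NUM '3' (now at pos=5)
pos=5: emit LPAREN '('
pos=7: enter COMMENT mode (saw '/*')
exit COMMENT mode (now at pos=15)
pos=16: enter STRING mode
pos=16: emit STR "ok" (now at pos=20)
pos=20: enter STRING mode
pos=20: emit STR "ok" (now at pos=24)
pos=25: enter COMMENT mode (saw '/*')
exit COMMENT mode (now at pos=35)
pos=36: emit RPAREN ')'
DONE. 7 tokens: [NUM, NUM, NUM, LPAREN, STR, STR, RPAREN]

Answer: 7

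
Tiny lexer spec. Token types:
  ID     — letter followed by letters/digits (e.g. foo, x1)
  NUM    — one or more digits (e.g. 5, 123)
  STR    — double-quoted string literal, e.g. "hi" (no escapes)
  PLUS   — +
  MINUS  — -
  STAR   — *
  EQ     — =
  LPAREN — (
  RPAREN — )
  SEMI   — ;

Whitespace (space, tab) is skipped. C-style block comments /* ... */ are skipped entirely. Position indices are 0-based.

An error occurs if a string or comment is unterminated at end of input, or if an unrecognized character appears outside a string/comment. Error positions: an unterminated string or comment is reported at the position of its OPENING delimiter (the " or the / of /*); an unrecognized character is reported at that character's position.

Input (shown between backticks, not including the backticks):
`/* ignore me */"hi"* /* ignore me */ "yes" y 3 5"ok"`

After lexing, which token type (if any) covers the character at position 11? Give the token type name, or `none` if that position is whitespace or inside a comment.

Answer: none

Derivation:
pos=0: enter COMMENT mode (saw '/*')
exit COMMENT mode (now at pos=15)
pos=15: enter STRING mode
pos=15: emit STR "hi" (now at pos=19)
pos=19: emit STAR '*'
pos=21: enter COMMENT mode (saw '/*')
exit COMMENT mode (now at pos=36)
pos=37: enter STRING mode
pos=37: emit STR "yes" (now at pos=42)
pos=43: emit ID 'y' (now at pos=44)
pos=45: emit NUM '3' (now at pos=46)
pos=47: emit NUM '5' (now at pos=48)
pos=48: enter STRING mode
pos=48: emit STR "ok" (now at pos=52)
DONE. 7 tokens: [STR, STAR, STR, ID, NUM, NUM, STR]
Position 11: char is 'e' -> none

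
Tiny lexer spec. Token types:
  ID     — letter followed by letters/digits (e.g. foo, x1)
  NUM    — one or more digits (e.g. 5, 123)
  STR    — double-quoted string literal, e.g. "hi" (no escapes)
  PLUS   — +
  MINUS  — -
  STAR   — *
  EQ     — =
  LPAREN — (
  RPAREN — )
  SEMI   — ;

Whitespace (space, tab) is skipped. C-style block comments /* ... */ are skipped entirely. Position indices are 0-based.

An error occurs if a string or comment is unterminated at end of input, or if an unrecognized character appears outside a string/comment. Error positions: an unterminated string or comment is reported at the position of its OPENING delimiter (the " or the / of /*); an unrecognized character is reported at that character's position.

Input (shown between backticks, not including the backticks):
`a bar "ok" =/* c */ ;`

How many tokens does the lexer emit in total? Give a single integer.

Answer: 5

Derivation:
pos=0: emit ID 'a' (now at pos=1)
pos=2: emit ID 'bar' (now at pos=5)
pos=6: enter STRING mode
pos=6: emit STR "ok" (now at pos=10)
pos=11: emit EQ '='
pos=12: enter COMMENT mode (saw '/*')
exit COMMENT mode (now at pos=19)
pos=20: emit SEMI ';'
DONE. 5 tokens: [ID, ID, STR, EQ, SEMI]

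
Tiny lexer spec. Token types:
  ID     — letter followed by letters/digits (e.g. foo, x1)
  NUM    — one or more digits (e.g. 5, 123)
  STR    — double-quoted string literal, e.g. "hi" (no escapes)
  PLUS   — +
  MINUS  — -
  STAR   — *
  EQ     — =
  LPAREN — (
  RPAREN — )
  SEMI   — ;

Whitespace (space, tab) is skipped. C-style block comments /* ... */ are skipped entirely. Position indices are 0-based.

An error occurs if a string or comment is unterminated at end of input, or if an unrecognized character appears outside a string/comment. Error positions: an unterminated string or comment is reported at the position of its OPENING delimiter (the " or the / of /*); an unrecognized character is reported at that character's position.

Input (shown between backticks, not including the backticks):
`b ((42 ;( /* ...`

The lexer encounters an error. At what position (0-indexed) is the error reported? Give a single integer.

pos=0: emit ID 'b' (now at pos=1)
pos=2: emit LPAREN '('
pos=3: emit LPAREN '('
pos=4: emit NUM '42' (now at pos=6)
pos=7: emit SEMI ';'
pos=8: emit LPAREN '('
pos=10: enter COMMENT mode (saw '/*')
pos=10: ERROR — unterminated comment (reached EOF)

Answer: 10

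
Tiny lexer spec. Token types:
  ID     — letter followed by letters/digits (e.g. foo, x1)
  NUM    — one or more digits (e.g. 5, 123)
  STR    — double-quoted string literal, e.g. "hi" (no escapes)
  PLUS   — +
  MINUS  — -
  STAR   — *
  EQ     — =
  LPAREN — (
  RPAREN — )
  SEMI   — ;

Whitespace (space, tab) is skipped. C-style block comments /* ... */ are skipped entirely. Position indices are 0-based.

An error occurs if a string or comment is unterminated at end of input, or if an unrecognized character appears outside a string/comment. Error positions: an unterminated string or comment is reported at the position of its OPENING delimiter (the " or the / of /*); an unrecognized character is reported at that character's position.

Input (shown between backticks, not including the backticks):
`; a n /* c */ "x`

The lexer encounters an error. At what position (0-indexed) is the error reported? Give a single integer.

pos=0: emit SEMI ';'
pos=2: emit ID 'a' (now at pos=3)
pos=4: emit ID 'n' (now at pos=5)
pos=6: enter COMMENT mode (saw '/*')
exit COMMENT mode (now at pos=13)
pos=14: enter STRING mode
pos=14: ERROR — unterminated string

Answer: 14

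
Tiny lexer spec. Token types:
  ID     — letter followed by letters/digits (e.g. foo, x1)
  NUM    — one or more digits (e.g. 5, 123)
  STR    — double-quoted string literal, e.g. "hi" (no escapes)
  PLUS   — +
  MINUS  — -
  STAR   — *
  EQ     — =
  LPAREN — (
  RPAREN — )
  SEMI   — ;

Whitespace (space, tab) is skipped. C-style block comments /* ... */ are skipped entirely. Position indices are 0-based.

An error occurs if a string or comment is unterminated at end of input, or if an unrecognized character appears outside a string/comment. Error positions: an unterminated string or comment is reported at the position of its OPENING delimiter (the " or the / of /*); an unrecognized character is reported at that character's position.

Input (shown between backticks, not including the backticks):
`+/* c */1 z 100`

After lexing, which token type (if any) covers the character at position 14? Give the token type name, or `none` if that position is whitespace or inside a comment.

Answer: NUM

Derivation:
pos=0: emit PLUS '+'
pos=1: enter COMMENT mode (saw '/*')
exit COMMENT mode (now at pos=8)
pos=8: emit NUM '1' (now at pos=9)
pos=10: emit ID 'z' (now at pos=11)
pos=12: emit NUM '100' (now at pos=15)
DONE. 4 tokens: [PLUS, NUM, ID, NUM]
Position 14: char is '0' -> NUM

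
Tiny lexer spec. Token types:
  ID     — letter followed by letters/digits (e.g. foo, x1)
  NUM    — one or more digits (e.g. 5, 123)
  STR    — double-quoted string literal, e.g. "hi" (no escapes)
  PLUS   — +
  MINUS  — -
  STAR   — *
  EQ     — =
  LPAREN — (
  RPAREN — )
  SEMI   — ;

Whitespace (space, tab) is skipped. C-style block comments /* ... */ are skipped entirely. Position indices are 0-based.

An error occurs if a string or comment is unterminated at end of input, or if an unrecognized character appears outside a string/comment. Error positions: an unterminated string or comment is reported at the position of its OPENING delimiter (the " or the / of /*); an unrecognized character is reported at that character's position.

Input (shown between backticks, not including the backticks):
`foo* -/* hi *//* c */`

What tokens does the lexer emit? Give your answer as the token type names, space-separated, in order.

pos=0: emit ID 'foo' (now at pos=3)
pos=3: emit STAR '*'
pos=5: emit MINUS '-'
pos=6: enter COMMENT mode (saw '/*')
exit COMMENT mode (now at pos=14)
pos=14: enter COMMENT mode (saw '/*')
exit COMMENT mode (now at pos=21)
DONE. 3 tokens: [ID, STAR, MINUS]

Answer: ID STAR MINUS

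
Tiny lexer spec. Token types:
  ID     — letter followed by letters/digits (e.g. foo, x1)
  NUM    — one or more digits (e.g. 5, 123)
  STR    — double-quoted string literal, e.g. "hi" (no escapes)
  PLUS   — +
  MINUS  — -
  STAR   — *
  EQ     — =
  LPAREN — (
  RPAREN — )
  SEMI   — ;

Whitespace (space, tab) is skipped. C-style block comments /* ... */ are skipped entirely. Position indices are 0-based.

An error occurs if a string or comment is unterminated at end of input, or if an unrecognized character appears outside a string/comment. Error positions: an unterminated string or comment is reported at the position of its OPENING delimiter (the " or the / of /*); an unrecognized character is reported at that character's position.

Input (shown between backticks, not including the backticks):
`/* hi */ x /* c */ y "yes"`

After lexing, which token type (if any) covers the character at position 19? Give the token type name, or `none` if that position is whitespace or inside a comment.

pos=0: enter COMMENT mode (saw '/*')
exit COMMENT mode (now at pos=8)
pos=9: emit ID 'x' (now at pos=10)
pos=11: enter COMMENT mode (saw '/*')
exit COMMENT mode (now at pos=18)
pos=19: emit ID 'y' (now at pos=20)
pos=21: enter STRING mode
pos=21: emit STR "yes" (now at pos=26)
DONE. 3 tokens: [ID, ID, STR]
Position 19: char is 'y' -> ID

Answer: ID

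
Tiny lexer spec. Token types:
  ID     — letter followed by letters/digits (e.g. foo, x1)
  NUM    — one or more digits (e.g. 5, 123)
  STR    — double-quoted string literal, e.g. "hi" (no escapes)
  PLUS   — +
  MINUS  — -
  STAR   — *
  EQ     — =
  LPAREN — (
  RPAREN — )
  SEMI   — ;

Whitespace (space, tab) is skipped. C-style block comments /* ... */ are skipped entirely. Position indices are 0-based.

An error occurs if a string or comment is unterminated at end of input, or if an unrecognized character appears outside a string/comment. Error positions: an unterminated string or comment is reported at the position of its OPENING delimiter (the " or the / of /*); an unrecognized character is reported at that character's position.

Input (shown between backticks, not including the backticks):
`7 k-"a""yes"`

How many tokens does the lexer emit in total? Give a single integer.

pos=0: emit NUM '7' (now at pos=1)
pos=2: emit ID 'k' (now at pos=3)
pos=3: emit MINUS '-'
pos=4: enter STRING mode
pos=4: emit STR "a" (now at pos=7)
pos=7: enter STRING mode
pos=7: emit STR "yes" (now at pos=12)
DONE. 5 tokens: [NUM, ID, MINUS, STR, STR]

Answer: 5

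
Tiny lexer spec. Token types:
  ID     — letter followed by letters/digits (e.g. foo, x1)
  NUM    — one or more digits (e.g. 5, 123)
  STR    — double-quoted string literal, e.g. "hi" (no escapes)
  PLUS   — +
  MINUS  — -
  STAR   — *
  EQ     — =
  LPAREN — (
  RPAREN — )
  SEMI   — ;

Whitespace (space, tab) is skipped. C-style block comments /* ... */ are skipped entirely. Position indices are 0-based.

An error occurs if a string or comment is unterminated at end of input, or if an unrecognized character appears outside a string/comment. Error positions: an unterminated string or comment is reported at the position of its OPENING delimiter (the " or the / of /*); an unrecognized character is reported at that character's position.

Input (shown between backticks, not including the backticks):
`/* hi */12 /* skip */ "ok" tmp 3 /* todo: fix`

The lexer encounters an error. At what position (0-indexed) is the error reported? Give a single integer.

pos=0: enter COMMENT mode (saw '/*')
exit COMMENT mode (now at pos=8)
pos=8: emit NUM '12' (now at pos=10)
pos=11: enter COMMENT mode (saw '/*')
exit COMMENT mode (now at pos=21)
pos=22: enter STRING mode
pos=22: emit STR "ok" (now at pos=26)
pos=27: emit ID 'tmp' (now at pos=30)
pos=31: emit NUM '3' (now at pos=32)
pos=33: enter COMMENT mode (saw '/*')
pos=33: ERROR — unterminated comment (reached EOF)

Answer: 33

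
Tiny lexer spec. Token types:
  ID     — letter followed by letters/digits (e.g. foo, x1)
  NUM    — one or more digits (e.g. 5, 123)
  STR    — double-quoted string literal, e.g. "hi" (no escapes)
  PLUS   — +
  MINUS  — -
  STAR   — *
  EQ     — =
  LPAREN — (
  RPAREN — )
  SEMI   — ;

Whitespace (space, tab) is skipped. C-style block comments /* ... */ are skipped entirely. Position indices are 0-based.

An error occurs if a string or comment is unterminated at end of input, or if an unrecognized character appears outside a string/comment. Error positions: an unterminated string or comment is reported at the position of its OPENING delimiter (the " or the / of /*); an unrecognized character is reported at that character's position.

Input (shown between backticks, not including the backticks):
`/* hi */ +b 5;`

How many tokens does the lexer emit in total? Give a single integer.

Answer: 4

Derivation:
pos=0: enter COMMENT mode (saw '/*')
exit COMMENT mode (now at pos=8)
pos=9: emit PLUS '+'
pos=10: emit ID 'b' (now at pos=11)
pos=12: emit NUM '5' (now at pos=13)
pos=13: emit SEMI ';'
DONE. 4 tokens: [PLUS, ID, NUM, SEMI]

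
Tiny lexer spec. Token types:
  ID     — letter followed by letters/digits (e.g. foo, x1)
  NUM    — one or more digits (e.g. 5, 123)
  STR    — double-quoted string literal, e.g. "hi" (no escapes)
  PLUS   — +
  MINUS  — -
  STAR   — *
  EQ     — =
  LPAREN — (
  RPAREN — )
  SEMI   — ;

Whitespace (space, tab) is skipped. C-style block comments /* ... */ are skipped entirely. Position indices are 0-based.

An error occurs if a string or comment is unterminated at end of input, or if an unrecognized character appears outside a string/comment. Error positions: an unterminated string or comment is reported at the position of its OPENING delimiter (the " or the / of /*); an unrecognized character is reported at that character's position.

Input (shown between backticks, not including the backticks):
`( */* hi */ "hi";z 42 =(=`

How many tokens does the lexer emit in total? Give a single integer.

Answer: 9

Derivation:
pos=0: emit LPAREN '('
pos=2: emit STAR '*'
pos=3: enter COMMENT mode (saw '/*')
exit COMMENT mode (now at pos=11)
pos=12: enter STRING mode
pos=12: emit STR "hi" (now at pos=16)
pos=16: emit SEMI ';'
pos=17: emit ID 'z' (now at pos=18)
pos=19: emit NUM '42' (now at pos=21)
pos=22: emit EQ '='
pos=23: emit LPAREN '('
pos=24: emit EQ '='
DONE. 9 tokens: [LPAREN, STAR, STR, SEMI, ID, NUM, EQ, LPAREN, EQ]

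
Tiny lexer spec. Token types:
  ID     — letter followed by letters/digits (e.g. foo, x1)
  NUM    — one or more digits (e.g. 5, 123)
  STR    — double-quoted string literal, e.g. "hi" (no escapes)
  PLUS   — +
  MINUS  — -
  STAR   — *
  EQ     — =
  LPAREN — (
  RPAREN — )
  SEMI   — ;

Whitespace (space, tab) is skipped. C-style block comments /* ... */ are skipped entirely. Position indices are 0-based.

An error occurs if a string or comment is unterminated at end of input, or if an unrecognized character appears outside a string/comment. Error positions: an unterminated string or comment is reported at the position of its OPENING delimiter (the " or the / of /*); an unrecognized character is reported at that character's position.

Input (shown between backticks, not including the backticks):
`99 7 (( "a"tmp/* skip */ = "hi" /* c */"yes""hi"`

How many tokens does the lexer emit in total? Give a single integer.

pos=0: emit NUM '99' (now at pos=2)
pos=3: emit NUM '7' (now at pos=4)
pos=5: emit LPAREN '('
pos=6: emit LPAREN '('
pos=8: enter STRING mode
pos=8: emit STR "a" (now at pos=11)
pos=11: emit ID 'tmp' (now at pos=14)
pos=14: enter COMMENT mode (saw '/*')
exit COMMENT mode (now at pos=24)
pos=25: emit EQ '='
pos=27: enter STRING mode
pos=27: emit STR "hi" (now at pos=31)
pos=32: enter COMMENT mode (saw '/*')
exit COMMENT mode (now at pos=39)
pos=39: enter STRING mode
pos=39: emit STR "yes" (now at pos=44)
pos=44: enter STRING mode
pos=44: emit STR "hi" (now at pos=48)
DONE. 10 tokens: [NUM, NUM, LPAREN, LPAREN, STR, ID, EQ, STR, STR, STR]

Answer: 10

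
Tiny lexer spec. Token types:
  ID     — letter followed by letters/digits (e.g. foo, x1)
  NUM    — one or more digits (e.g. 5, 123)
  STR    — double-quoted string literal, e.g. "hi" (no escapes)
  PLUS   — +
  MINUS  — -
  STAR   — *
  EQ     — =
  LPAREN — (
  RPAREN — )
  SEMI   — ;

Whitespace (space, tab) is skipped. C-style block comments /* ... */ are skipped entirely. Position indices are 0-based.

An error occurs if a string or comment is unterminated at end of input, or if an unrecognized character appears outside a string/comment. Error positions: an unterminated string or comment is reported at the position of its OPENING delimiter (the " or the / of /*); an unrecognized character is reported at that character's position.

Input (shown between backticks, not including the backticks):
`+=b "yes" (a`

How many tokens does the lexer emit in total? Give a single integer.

pos=0: emit PLUS '+'
pos=1: emit EQ '='
pos=2: emit ID 'b' (now at pos=3)
pos=4: enter STRING mode
pos=4: emit STR "yes" (now at pos=9)
pos=10: emit LPAREN '('
pos=11: emit ID 'a' (now at pos=12)
DONE. 6 tokens: [PLUS, EQ, ID, STR, LPAREN, ID]

Answer: 6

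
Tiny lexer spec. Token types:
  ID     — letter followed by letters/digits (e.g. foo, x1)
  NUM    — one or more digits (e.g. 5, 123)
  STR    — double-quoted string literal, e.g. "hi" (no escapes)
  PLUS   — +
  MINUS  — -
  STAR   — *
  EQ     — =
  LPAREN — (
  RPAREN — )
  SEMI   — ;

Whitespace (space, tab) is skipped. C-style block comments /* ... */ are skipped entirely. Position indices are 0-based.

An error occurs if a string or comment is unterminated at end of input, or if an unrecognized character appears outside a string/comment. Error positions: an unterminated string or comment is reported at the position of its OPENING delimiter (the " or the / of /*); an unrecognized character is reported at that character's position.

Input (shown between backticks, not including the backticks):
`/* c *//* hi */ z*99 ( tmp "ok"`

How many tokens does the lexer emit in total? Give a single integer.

pos=0: enter COMMENT mode (saw '/*')
exit COMMENT mode (now at pos=7)
pos=7: enter COMMENT mode (saw '/*')
exit COMMENT mode (now at pos=15)
pos=16: emit ID 'z' (now at pos=17)
pos=17: emit STAR '*'
pos=18: emit NUM '99' (now at pos=20)
pos=21: emit LPAREN '('
pos=23: emit ID 'tmp' (now at pos=26)
pos=27: enter STRING mode
pos=27: emit STR "ok" (now at pos=31)
DONE. 6 tokens: [ID, STAR, NUM, LPAREN, ID, STR]

Answer: 6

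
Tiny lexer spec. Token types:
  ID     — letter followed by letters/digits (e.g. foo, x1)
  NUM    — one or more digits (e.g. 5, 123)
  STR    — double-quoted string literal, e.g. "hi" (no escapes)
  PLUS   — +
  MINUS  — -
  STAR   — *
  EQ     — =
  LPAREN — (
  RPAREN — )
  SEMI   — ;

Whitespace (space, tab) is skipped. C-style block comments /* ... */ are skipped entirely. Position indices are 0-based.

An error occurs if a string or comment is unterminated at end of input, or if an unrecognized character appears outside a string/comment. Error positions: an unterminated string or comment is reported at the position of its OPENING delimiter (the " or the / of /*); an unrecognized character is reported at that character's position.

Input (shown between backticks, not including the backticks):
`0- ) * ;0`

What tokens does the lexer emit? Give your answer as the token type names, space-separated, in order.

pos=0: emit NUM '0' (now at pos=1)
pos=1: emit MINUS '-'
pos=3: emit RPAREN ')'
pos=5: emit STAR '*'
pos=7: emit SEMI ';'
pos=8: emit NUM '0' (now at pos=9)
DONE. 6 tokens: [NUM, MINUS, RPAREN, STAR, SEMI, NUM]

Answer: NUM MINUS RPAREN STAR SEMI NUM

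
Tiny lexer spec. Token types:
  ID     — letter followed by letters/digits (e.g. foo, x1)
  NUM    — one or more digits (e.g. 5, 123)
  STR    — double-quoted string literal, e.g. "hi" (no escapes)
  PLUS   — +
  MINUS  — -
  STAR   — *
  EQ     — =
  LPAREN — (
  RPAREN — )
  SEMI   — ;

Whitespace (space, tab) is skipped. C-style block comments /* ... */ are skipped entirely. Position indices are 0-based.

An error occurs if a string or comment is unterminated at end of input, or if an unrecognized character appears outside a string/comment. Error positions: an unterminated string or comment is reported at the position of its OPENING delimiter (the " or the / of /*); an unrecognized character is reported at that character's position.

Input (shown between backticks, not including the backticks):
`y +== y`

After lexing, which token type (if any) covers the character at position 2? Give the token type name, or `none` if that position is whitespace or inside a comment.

Answer: PLUS

Derivation:
pos=0: emit ID 'y' (now at pos=1)
pos=2: emit PLUS '+'
pos=3: emit EQ '='
pos=4: emit EQ '='
pos=6: emit ID 'y' (now at pos=7)
DONE. 5 tokens: [ID, PLUS, EQ, EQ, ID]
Position 2: char is '+' -> PLUS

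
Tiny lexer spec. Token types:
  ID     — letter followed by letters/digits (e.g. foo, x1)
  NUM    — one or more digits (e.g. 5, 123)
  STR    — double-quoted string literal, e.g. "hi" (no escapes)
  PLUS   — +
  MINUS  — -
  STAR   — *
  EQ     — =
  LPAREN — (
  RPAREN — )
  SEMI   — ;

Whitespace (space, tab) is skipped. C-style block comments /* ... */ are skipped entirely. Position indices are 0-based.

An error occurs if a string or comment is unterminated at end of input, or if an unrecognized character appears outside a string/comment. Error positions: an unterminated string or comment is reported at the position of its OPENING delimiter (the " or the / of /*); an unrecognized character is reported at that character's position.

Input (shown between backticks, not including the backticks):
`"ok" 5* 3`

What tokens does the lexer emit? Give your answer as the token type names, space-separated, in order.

pos=0: enter STRING mode
pos=0: emit STR "ok" (now at pos=4)
pos=5: emit NUM '5' (now at pos=6)
pos=6: emit STAR '*'
pos=8: emit NUM '3' (now at pos=9)
DONE. 4 tokens: [STR, NUM, STAR, NUM]

Answer: STR NUM STAR NUM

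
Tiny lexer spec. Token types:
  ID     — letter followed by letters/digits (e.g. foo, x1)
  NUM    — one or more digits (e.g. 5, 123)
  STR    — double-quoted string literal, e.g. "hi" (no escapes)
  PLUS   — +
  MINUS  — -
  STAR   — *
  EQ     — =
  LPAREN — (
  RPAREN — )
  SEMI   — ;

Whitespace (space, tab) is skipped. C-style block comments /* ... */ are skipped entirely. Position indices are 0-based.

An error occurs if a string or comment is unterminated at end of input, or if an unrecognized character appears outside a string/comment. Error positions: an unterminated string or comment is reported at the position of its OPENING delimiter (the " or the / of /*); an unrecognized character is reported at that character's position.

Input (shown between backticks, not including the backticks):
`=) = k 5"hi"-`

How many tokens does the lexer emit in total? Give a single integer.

Answer: 7

Derivation:
pos=0: emit EQ '='
pos=1: emit RPAREN ')'
pos=3: emit EQ '='
pos=5: emit ID 'k' (now at pos=6)
pos=7: emit NUM '5' (now at pos=8)
pos=8: enter STRING mode
pos=8: emit STR "hi" (now at pos=12)
pos=12: emit MINUS '-'
DONE. 7 tokens: [EQ, RPAREN, EQ, ID, NUM, STR, MINUS]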